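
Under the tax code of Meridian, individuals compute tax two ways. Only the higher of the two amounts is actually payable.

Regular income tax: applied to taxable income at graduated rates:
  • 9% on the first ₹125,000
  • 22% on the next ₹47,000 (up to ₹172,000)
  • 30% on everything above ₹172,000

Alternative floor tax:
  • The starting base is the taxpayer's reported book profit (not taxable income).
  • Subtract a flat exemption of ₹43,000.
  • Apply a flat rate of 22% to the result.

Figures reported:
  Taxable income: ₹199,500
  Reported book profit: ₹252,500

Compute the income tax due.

₹46,090

Alternative floor tax:
  Base (reported book profit): ₹252,500
  Less exemption ₹43,000 → base ₹209,500
  ₹209,500 × 22% = ₹46,090

Regular income tax:
  ₹125,000 × 9% = ₹11,250
  ₹47,000 × 22% = ₹10,340
  ₹27,500 × 30% = ₹8,250
  → ₹29,840

₹46,090 > ₹29,840, so the alternative floor tax is the binding amount.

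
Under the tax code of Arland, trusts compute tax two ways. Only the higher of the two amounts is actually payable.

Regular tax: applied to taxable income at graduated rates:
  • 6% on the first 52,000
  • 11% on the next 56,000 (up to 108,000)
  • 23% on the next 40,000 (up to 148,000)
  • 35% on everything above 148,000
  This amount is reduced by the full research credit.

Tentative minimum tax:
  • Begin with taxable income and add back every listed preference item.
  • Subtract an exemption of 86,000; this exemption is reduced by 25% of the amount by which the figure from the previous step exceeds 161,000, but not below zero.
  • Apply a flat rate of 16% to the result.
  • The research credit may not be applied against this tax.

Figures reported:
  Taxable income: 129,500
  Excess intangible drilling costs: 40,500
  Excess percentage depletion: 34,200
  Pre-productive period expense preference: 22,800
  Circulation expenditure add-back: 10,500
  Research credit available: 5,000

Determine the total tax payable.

27,300

Regular tax:
  52,000 × 6% = 3,120
  56,000 × 11% = 6,160
  21,500 × 23% = 4,945
  → 14,225
  Less research credit 5,000 → 9,225

Tentative minimum tax:
  Adjusted income: 129,500 + 40,500 + 34,200 + 22,800 + 10,500 = 237,500
  Exemption: 86,000 − 25% × (237,500 − 161,000) = 86,000 − 19,125 = 66,875
  Base: 237,500 − 66,875 = 170,625
  170,625 × 16% = 27,300

27,300 > 9,225, so the tentative minimum tax is the binding amount.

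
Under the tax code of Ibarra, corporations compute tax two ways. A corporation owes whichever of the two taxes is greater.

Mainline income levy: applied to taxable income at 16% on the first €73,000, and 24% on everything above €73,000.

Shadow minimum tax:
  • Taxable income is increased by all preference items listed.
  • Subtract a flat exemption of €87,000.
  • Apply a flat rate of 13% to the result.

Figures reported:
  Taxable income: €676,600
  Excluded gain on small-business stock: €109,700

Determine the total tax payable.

Shadow minimum tax:
  Adjusted income: €676,600 + €109,700 = €786,300
  Less exemption €87,000 → base €699,300
  €699,300 × 13% = €90,909

Mainline income levy:
  €73,000 × 16% = €11,680
  €603,600 × 24% = €144,864
  → €156,544

€156,544 > €90,909, so the mainline income levy governs.

€156,544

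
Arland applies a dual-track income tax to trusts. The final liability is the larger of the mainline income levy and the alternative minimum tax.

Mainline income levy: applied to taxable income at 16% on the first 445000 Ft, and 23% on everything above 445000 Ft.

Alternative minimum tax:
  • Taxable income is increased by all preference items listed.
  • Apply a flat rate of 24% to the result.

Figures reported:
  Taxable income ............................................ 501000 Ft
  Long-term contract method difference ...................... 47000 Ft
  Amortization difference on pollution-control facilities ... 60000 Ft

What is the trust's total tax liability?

145920 Ft

Mainline income levy:
  445000 Ft × 16% = 71200 Ft
  56000 Ft × 23% = 12880 Ft
  → 84080 Ft

Alternative minimum tax:
  Adjusted income: 501000 Ft + 47000 Ft + 60000 Ft = 608000 Ft
  608000 Ft × 24% = 145920 Ft

145920 Ft > 84080 Ft, so the alternative minimum tax is the binding amount.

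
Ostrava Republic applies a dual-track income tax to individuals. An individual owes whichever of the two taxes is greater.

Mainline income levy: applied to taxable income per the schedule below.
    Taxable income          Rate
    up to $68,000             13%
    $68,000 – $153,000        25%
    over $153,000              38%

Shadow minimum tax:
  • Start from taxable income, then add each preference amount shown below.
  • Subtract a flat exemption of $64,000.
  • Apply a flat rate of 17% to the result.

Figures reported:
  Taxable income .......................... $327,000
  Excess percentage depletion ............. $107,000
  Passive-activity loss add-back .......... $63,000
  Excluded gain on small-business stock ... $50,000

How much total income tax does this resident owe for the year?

Mainline income levy:
  $68,000 × 13% = $8,840
  $85,000 × 25% = $21,250
  $174,000 × 38% = $66,120
  → $96,210

Shadow minimum tax:
  Adjusted income: $327,000 + $107,000 + $63,000 + $50,000 = $547,000
  Less exemption $64,000 → base $483,000
  $483,000 × 17% = $82,110

$96,210 > $82,110, so the mainline income levy governs.

$96,210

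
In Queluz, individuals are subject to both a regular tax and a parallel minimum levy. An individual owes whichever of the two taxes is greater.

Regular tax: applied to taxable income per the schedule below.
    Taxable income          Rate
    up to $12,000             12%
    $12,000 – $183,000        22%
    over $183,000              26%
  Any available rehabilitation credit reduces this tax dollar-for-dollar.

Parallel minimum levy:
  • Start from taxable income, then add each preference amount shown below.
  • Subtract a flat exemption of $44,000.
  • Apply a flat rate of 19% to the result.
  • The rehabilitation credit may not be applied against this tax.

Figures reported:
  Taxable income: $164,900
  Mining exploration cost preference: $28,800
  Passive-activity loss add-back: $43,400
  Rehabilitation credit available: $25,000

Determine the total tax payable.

$36,689

Parallel minimum levy:
  Adjusted income: $164,900 + $28,800 + $43,400 = $237,100
  Less exemption $44,000 → base $193,100
  $193,100 × 19% = $36,689

Regular tax:
  $12,000 × 12% = $1,440
  $152,900 × 22% = $33,638
  → $35,078
  Less rehabilitation credit $25,000 → $10,078

$36,689 > $10,078, so the parallel minimum levy is the binding amount.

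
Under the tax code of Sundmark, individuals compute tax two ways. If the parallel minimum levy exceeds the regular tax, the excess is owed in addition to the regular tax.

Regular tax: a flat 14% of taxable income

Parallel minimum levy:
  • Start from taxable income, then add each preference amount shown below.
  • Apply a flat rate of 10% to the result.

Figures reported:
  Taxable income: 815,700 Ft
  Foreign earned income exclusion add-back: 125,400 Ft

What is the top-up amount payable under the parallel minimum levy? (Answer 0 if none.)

Regular tax:
  815,700 Ft × 14% = 114,198 Ft

Parallel minimum levy:
  Adjusted income: 815,700 Ft + 125,400 Ft = 941,100 Ft
  941,100 Ft × 10% = 94,110 Ft

94,110 Ft ≤ 114,198 Ft, so no add-on is due.

0 Ft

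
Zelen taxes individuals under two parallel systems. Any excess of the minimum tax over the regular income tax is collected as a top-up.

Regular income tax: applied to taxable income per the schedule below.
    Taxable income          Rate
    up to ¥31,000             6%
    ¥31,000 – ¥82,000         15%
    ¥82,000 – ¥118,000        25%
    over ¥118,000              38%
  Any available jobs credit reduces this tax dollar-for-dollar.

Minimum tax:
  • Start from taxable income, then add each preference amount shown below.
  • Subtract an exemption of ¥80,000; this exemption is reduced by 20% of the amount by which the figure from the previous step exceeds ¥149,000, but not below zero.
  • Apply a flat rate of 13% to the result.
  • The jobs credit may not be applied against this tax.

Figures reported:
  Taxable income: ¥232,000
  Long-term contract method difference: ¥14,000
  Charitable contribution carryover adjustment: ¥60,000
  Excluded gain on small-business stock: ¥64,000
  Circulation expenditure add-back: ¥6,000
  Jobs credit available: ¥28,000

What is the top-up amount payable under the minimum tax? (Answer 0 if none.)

Minimum tax:
  Adjusted income: ¥232,000 + ¥14,000 + ¥60,000 + ¥64,000 + ¥6,000 = ¥376,000
  Exemption: ¥80,000 − 20% × (¥376,000 − ¥149,000) = ¥80,000 − ¥45,400 = ¥34,600
  Base: ¥376,000 − ¥34,600 = ¥341,400
  ¥341,400 × 13% = ¥44,382

Regular income tax:
  ¥31,000 × 6% = ¥1,860
  ¥51,000 × 15% = ¥7,650
  ¥36,000 × 25% = ¥9,000
  ¥114,000 × 38% = ¥43,320
  → ¥61,830
  Less jobs credit ¥28,000 → ¥33,830

Excess of minimum tax over regular income tax: ¥44,382 − ¥33,830 = ¥10,552.

¥10,552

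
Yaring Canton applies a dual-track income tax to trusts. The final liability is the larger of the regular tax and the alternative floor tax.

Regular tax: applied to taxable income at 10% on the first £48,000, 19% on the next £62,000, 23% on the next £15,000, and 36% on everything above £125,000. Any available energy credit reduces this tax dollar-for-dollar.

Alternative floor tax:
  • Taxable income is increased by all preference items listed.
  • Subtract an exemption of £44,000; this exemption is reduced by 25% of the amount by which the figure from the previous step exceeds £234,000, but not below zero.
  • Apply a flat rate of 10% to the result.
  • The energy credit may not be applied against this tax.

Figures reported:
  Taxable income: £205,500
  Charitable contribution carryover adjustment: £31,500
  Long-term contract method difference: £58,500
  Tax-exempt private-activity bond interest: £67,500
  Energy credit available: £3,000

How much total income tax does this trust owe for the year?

£46,010

Alternative floor tax:
  Adjusted income: £205,500 + £31,500 + £58,500 + £67,500 = £363,000
  Exemption: £44,000 − 25% × (£363,000 − £234,000) = £44,000 − £32,250 = £11,750
  Base: £363,000 − £11,750 = £351,250
  £351,250 × 10% = £35,125

Regular tax:
  £48,000 × 10% = £4,800
  £62,000 × 19% = £11,780
  £15,000 × 23% = £3,450
  £80,500 × 36% = £28,980
  → £49,010
  Less energy credit £3,000 → £46,010

£46,010 > £35,125, so the regular tax governs.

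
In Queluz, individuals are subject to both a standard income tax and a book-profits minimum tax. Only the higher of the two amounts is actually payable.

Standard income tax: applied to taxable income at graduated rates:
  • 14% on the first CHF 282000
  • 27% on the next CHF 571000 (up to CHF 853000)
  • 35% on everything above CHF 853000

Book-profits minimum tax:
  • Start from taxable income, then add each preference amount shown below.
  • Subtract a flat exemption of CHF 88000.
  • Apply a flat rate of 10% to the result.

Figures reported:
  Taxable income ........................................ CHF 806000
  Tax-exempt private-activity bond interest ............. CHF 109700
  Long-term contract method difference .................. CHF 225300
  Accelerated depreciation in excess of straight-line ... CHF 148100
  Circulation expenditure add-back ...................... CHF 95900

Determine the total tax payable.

Standard income tax:
  CHF 282000 × 14% = CHF 39480
  CHF 524000 × 27% = CHF 141480
  → CHF 180960

Book-profits minimum tax:
  Adjusted income: CHF 806000 + CHF 109700 + CHF 225300 + CHF 148100 + CHF 95900 = CHF 1385000
  Less exemption CHF 88000 → base CHF 1297000
  CHF 1297000 × 10% = CHF 129700

CHF 180960 > CHF 129700, so the standard income tax governs.

CHF 180960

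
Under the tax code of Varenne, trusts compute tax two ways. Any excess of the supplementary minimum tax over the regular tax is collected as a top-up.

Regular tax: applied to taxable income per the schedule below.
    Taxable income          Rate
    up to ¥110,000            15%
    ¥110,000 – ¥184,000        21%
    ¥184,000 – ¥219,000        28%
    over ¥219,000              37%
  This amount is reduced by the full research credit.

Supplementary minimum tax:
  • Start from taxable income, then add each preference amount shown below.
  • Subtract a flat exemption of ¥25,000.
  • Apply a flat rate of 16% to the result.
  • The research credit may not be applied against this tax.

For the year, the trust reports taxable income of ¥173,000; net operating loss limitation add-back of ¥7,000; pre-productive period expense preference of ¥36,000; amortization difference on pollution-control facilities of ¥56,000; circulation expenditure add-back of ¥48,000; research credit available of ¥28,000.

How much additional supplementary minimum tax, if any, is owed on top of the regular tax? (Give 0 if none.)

Supplementary minimum tax:
  Adjusted income: ¥173,000 + ¥7,000 + ¥36,000 + ¥56,000 + ¥48,000 = ¥320,000
  Less exemption ¥25,000 → base ¥295,000
  ¥295,000 × 16% = ¥47,200

Regular tax:
  ¥110,000 × 15% = ¥16,500
  ¥63,000 × 21% = ¥13,230
  → ¥29,730
  Less research credit ¥28,000 → ¥1,730

Excess of supplementary minimum tax over regular tax: ¥47,200 − ¥1,730 = ¥45,470.

¥45,470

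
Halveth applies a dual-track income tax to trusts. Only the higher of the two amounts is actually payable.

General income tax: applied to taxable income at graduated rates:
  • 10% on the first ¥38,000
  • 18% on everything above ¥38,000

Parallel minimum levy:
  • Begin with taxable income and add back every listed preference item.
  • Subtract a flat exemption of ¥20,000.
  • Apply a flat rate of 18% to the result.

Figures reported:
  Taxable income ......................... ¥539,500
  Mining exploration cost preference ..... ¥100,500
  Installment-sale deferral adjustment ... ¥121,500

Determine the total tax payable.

Parallel minimum levy:
  Adjusted income: ¥539,500 + ¥100,500 + ¥121,500 = ¥761,500
  Less exemption ¥20,000 → base ¥741,500
  ¥741,500 × 18% = ¥133,470

General income tax:
  ¥38,000 × 10% = ¥3,800
  ¥501,500 × 18% = ¥90,270
  → ¥94,070

¥133,470 > ¥94,070, so the parallel minimum levy is the binding amount.

¥133,470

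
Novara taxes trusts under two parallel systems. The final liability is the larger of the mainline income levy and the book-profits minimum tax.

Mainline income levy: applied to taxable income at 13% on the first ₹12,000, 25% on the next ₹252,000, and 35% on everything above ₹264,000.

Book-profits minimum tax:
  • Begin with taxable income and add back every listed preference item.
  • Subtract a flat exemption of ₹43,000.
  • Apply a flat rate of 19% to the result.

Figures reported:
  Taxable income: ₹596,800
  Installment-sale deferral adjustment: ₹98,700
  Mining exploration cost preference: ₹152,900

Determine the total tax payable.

₹181,040

Book-profits minimum tax:
  Adjusted income: ₹596,800 + ₹98,700 + ₹152,900 = ₹848,400
  Less exemption ₹43,000 → base ₹805,400
  ₹805,400 × 19% = ₹153,026

Mainline income levy:
  ₹12,000 × 13% = ₹1,560
  ₹252,000 × 25% = ₹63,000
  ₹332,800 × 35% = ₹116,480
  → ₹181,040

₹181,040 > ₹153,026, so the mainline income levy governs.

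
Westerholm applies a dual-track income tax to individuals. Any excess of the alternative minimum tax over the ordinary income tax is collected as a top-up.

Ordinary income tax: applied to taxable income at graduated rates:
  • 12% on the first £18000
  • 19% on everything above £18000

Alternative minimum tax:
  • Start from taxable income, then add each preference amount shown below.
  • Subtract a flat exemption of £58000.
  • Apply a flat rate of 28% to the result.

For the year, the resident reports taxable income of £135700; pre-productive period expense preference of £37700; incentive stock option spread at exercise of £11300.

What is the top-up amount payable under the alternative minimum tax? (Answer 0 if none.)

Alternative minimum tax:
  Adjusted income: £135700 + £37700 + £11300 = £184700
  Less exemption £58000 → base £126700
  £126700 × 28% = £35476

Ordinary income tax:
  £18000 × 12% = £2160
  £117700 × 19% = £22363
  → £24523

Excess of alternative minimum tax over ordinary income tax: £35476 − £24523 = £10953.

£10953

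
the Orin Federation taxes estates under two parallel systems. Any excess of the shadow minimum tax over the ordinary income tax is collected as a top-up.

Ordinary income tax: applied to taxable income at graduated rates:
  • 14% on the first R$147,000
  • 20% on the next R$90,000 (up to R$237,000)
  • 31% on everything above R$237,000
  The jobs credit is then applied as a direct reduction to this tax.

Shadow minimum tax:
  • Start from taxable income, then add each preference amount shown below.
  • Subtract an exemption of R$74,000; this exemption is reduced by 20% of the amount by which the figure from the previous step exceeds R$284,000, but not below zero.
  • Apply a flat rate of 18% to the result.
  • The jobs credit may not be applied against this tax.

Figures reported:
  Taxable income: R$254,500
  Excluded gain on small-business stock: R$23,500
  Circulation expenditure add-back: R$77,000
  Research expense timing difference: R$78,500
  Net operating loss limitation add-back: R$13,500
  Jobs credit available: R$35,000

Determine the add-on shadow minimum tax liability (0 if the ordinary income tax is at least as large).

Ordinary income tax:
  R$147,000 × 14% = R$20,580
  R$90,000 × 20% = R$18,000
  R$17,500 × 31% = R$5,425
  → R$44,005
  Less jobs credit R$35,000 → R$9,005

Shadow minimum tax:
  Adjusted income: R$254,500 + R$23,500 + R$77,000 + R$78,500 + R$13,500 = R$447,000
  Exemption: R$74,000 − 20% × (R$447,000 − R$284,000) = R$74,000 − R$32,600 = R$41,400
  Base: R$447,000 − R$41,400 = R$405,600
  R$405,600 × 18% = R$73,008

Excess of shadow minimum tax over ordinary income tax: R$73,008 − R$9,005 = R$64,003.

R$64,003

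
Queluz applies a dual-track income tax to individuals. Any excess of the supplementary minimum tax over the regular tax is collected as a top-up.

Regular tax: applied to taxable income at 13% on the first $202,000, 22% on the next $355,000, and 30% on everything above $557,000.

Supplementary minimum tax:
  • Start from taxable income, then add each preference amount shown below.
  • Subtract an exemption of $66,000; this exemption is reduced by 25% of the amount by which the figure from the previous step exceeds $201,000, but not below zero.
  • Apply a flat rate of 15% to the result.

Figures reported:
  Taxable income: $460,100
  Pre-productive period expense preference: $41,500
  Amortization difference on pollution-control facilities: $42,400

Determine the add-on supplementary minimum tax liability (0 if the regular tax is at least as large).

Regular tax:
  $202,000 × 13% = $26,260
  $258,100 × 22% = $56,782
  → $83,042

Supplementary minimum tax:
  Adjusted income: $460,100 + $41,500 + $42,400 = $544,000
  Exemption: 25% × ($544,000 − $201,000) = $85,750 ≥ $66,000, so the exemption is fully phased out
  Base: $544,000 − $0 = $544,000
  $544,000 × 15% = $81,600

$81,600 ≤ $83,042, so no add-on is due.

$0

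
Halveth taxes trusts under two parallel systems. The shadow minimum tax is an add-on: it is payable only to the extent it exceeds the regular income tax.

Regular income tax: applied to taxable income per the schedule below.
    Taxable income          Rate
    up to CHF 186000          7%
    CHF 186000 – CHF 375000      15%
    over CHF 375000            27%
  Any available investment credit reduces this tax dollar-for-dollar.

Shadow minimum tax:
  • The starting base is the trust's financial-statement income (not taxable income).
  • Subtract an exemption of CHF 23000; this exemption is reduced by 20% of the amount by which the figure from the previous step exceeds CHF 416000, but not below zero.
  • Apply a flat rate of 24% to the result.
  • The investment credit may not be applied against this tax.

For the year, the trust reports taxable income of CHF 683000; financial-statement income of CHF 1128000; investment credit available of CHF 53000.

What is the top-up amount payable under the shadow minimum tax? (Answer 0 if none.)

CHF 199190

Shadow minimum tax:
  Base (financial-statement income): CHF 1128000
  Exemption: 20% × (CHF 1128000 − CHF 416000) = CHF 142400 ≥ CHF 23000, so the exemption is fully phased out
  Base: CHF 1128000 − CHF 0 = CHF 1128000
  CHF 1128000 × 24% = CHF 270720

Regular income tax:
  CHF 186000 × 7% = CHF 13020
  CHF 189000 × 15% = CHF 28350
  CHF 308000 × 27% = CHF 83160
  → CHF 124530
  Less investment credit CHF 53000 → CHF 71530

Excess of shadow minimum tax over regular income tax: CHF 270720 − CHF 71530 = CHF 199190.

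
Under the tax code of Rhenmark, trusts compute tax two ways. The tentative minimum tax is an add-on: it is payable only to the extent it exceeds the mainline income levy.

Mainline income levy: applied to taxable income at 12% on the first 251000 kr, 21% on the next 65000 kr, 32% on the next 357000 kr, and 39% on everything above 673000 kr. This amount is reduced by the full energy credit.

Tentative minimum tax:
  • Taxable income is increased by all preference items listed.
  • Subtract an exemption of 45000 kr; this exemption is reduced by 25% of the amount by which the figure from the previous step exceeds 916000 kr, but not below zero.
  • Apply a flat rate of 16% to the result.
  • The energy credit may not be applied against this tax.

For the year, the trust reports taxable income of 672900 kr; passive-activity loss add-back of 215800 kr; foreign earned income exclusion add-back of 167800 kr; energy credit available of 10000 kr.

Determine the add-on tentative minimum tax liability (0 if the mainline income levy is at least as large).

19482 kr

Tentative minimum tax:
  Adjusted income: 672900 kr + 215800 kr + 167800 kr = 1056500 kr
  Exemption: 45000 kr − 25% × (1056500 kr − 916000 kr) = 45000 kr − 35125 kr = 9875 kr
  Base: 1056500 kr − 9875 kr = 1046625 kr
  1046625 kr × 16% = 167460 kr

Mainline income levy:
  251000 kr × 12% = 30120 kr
  65000 kr × 21% = 13650 kr
  356900 kr × 32% = 114208 kr
  → 157978 kr
  Less energy credit 10000 kr → 147978 kr

Excess of tentative minimum tax over mainline income levy: 167460 kr − 147978 kr = 19482 kr.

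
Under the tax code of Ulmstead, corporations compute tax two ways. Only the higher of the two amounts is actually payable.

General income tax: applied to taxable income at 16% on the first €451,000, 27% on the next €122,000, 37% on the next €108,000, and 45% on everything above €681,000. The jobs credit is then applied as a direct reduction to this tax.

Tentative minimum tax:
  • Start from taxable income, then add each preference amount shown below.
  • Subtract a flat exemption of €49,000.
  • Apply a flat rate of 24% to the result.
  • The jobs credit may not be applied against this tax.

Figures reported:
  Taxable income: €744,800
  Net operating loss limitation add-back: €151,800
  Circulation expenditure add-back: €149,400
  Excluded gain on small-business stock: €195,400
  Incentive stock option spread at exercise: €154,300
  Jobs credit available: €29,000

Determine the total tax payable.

Tentative minimum tax:
  Adjusted income: €744,800 + €151,800 + €149,400 + €195,400 + €154,300 = €1,395,700
  Less exemption €49,000 → base €1,346,700
  €1,346,700 × 24% = €323,208

General income tax:
  €451,000 × 16% = €72,160
  €122,000 × 27% = €32,940
  €108,000 × 37% = €39,960
  €63,800 × 45% = €28,710
  → €173,770
  Less jobs credit €29,000 → €144,770

€323,208 > €144,770, so the tentative minimum tax is the binding amount.

€323,208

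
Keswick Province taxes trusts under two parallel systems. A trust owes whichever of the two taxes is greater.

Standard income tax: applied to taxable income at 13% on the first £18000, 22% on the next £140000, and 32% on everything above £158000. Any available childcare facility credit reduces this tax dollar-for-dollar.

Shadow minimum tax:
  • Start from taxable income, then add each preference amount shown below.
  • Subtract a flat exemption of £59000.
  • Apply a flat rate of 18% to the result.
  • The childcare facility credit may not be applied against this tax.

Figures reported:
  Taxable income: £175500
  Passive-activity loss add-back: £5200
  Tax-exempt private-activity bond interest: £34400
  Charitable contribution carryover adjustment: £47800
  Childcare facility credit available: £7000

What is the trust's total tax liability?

£36702

Standard income tax:
  £18000 × 13% = £2340
  £140000 × 22% = £30800
  £17500 × 32% = £5600
  → £38740
  Less childcare facility credit £7000 → £31740

Shadow minimum tax:
  Adjusted income: £175500 + £5200 + £34400 + £47800 = £262900
  Less exemption £59000 → base £203900
  £203900 × 18% = £36702

£36702 > £31740, so the shadow minimum tax is the binding amount.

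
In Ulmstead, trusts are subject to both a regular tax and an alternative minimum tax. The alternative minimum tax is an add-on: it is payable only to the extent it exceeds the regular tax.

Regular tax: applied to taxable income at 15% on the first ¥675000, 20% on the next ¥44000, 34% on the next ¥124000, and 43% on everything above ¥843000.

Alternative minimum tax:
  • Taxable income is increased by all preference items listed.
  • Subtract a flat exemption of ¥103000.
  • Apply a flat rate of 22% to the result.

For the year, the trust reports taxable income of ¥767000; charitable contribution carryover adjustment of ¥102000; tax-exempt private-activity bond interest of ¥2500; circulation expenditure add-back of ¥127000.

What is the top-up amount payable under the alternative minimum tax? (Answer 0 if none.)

Alternative minimum tax:
  Adjusted income: ¥767000 + ¥102000 + ¥2500 + ¥127000 = ¥998500
  Less exemption ¥103000 → base ¥895500
  ¥895500 × 22% = ¥197010

Regular tax:
  ¥675000 × 15% = ¥101250
  ¥44000 × 20% = ¥8800
  ¥48000 × 34% = ¥16320
  → ¥126370

Excess of alternative minimum tax over regular tax: ¥197010 − ¥126370 = ¥70640.

¥70640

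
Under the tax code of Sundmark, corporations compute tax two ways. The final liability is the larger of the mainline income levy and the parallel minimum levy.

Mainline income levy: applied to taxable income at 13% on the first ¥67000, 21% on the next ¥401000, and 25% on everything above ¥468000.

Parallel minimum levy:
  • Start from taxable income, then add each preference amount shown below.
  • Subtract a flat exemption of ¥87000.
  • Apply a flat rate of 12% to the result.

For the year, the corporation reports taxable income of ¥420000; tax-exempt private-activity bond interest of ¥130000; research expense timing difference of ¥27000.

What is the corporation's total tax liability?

¥82840

Mainline income levy:
  ¥67000 × 13% = ¥8710
  ¥353000 × 21% = ¥74130
  → ¥82840

Parallel minimum levy:
  Adjusted income: ¥420000 + ¥130000 + ¥27000 = ¥577000
  Less exemption ¥87000 → base ¥490000
  ¥490000 × 12% = ¥58800

¥82840 > ¥58800, so the mainline income levy governs.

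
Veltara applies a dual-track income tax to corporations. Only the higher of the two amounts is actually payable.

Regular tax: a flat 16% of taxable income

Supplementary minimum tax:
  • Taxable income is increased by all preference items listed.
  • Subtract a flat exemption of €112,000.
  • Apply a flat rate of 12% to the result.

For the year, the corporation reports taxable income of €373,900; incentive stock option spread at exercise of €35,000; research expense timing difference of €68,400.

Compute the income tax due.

Regular tax:
  €373,900 × 16% = €59,824

Supplementary minimum tax:
  Adjusted income: €373,900 + €35,000 + €68,400 = €477,300
  Less exemption €112,000 → base €365,300
  €365,300 × 12% = €43,836

€59,824 > €43,836, so the regular tax governs.

€59,824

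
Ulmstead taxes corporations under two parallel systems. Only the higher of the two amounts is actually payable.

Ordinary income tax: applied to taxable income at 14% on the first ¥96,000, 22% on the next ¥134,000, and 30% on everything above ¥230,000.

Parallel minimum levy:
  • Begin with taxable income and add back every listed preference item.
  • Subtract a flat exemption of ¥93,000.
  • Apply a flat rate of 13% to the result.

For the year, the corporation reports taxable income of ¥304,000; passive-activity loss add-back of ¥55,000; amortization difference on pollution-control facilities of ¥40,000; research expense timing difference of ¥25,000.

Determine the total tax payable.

Parallel minimum levy:
  Adjusted income: ¥304,000 + ¥55,000 + ¥40,000 + ¥25,000 = ¥424,000
  Less exemption ¥93,000 → base ¥331,000
  ¥331,000 × 13% = ¥43,030

Ordinary income tax:
  ¥96,000 × 14% = ¥13,440
  ¥134,000 × 22% = ¥29,480
  ¥74,000 × 30% = ¥22,200
  → ¥65,120

¥65,120 > ¥43,030, so the ordinary income tax governs.

¥65,120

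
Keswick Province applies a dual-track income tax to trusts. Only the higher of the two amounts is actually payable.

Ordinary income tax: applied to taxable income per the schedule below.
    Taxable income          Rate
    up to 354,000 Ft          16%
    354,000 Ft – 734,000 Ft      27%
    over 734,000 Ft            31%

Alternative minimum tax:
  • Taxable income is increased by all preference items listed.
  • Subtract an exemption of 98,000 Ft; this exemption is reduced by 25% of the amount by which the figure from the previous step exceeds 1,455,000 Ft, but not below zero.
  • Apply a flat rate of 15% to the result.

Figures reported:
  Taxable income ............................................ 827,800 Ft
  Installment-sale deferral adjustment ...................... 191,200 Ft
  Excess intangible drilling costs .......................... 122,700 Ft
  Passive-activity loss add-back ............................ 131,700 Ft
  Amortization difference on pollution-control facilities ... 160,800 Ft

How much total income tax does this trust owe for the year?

200,430 Ft

Ordinary income tax:
  354,000 Ft × 16% = 56,640 Ft
  380,000 Ft × 27% = 102,600 Ft
  93,800 Ft × 31% = 29,078 Ft
  → 188,318 Ft

Alternative minimum tax:
  Adjusted income: 827,800 Ft + 191,200 Ft + 122,700 Ft + 131,700 Ft + 160,800 Ft = 1,434,200 Ft
  Exemption: 1,434,200 Ft ≤ 1,455,000 Ft, so full 98,000 Ft applies
  Base: 1,434,200 Ft − 98,000 Ft = 1,336,200 Ft
  1,336,200 Ft × 15% = 200,430 Ft

200,430 Ft > 188,318 Ft, so the alternative minimum tax is the binding amount.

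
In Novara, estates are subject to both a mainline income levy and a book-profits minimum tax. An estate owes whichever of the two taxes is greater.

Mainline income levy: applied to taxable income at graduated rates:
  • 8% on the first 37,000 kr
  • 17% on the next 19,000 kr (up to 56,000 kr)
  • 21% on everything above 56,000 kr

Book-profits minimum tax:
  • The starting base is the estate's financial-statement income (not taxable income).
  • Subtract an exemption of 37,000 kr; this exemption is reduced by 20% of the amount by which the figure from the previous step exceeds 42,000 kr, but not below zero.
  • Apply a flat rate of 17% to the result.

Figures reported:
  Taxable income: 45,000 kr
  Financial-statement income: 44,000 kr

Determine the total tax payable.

4,320 kr

Mainline income levy:
  37,000 kr × 8% = 2,960 kr
  8,000 kr × 17% = 1,360 kr
  → 4,320 kr

Book-profits minimum tax:
  Base (financial-statement income): 44,000 kr
  Exemption: 37,000 kr − 20% × (44,000 kr − 42,000 kr) = 37,000 kr − 400 kr = 36,600 kr
  Base: 44,000 kr − 36,600 kr = 7,400 kr
  7,400 kr × 17% = 1,258 kr

4,320 kr > 1,258 kr, so the mainline income levy governs.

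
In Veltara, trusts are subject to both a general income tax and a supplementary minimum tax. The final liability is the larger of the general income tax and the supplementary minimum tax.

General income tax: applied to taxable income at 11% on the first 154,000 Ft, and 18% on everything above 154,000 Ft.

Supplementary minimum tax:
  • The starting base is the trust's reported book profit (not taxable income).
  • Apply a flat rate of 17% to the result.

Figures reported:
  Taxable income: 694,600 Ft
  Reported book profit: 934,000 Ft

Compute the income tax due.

158,780 Ft

Supplementary minimum tax:
  Base (reported book profit): 934,000 Ft
  934,000 Ft × 17% = 158,780 Ft

General income tax:
  154,000 Ft × 11% = 16,940 Ft
  540,600 Ft × 18% = 97,308 Ft
  → 114,248 Ft

158,780 Ft > 114,248 Ft, so the supplementary minimum tax is the binding amount.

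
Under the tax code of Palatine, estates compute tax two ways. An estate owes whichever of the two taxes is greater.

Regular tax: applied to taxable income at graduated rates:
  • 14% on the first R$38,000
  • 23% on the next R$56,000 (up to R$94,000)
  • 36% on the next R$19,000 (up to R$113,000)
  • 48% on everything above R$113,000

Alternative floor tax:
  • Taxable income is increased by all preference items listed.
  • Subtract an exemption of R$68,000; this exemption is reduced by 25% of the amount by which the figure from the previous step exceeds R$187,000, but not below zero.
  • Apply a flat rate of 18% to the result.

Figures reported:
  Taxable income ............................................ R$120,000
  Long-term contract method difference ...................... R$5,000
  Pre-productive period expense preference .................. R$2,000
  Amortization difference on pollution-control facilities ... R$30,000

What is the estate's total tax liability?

Regular tax:
  R$38,000 × 14% = R$5,320
  R$56,000 × 23% = R$12,880
  R$19,000 × 36% = R$6,840
  R$7,000 × 48% = R$3,360
  → R$28,400

Alternative floor tax:
  Adjusted income: R$120,000 + R$5,000 + R$2,000 + R$30,000 = R$157,000
  Exemption: R$157,000 ≤ R$187,000, so full R$68,000 applies
  Base: R$157,000 − R$68,000 = R$89,000
  R$89,000 × 18% = R$16,020

R$28,400 > R$16,020, so the regular tax governs.

R$28,400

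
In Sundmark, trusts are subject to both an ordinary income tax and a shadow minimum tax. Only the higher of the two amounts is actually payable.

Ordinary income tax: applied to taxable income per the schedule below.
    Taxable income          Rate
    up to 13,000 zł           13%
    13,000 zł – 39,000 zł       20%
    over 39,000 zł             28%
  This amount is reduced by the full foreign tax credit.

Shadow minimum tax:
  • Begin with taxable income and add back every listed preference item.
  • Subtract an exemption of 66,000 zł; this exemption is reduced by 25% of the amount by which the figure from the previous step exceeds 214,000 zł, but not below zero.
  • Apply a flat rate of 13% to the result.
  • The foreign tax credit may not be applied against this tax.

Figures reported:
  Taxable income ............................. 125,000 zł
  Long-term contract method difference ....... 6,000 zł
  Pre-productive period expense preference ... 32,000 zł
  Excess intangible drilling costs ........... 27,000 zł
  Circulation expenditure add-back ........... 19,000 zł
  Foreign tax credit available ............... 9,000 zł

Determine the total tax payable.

Shadow minimum tax:
  Adjusted income: 125,000 zł + 6,000 zł + 32,000 zł + 27,000 zł + 19,000 zł = 209,000 zł
  Exemption: 209,000 zł ≤ 214,000 zł, so full 66,000 zł applies
  Base: 209,000 zł − 66,000 zł = 143,000 zł
  143,000 zł × 13% = 18,590 zł

Ordinary income tax:
  13,000 zł × 13% = 1,690 zł
  26,000 zł × 20% = 5,200 zł
  86,000 zł × 28% = 24,080 zł
  → 30,970 zł
  Less foreign tax credit 9,000 zł → 21,970 zł

21,970 zł > 18,590 zł, so the ordinary income tax governs.

21,970 zł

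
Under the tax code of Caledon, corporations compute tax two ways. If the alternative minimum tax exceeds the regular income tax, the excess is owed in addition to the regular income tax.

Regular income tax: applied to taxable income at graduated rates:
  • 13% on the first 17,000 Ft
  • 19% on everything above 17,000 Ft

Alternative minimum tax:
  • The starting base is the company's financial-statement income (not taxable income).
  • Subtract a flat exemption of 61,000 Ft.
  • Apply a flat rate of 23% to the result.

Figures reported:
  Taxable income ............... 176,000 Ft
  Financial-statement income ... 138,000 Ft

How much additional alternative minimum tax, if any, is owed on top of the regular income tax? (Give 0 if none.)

Alternative minimum tax:
  Base (financial-statement income): 138,000 Ft
  Less exemption 61,000 Ft → base 77,000 Ft
  77,000 Ft × 23% = 17,710 Ft

Regular income tax:
  17,000 Ft × 13% = 2,210 Ft
  159,000 Ft × 19% = 30,210 Ft
  → 32,420 Ft

17,710 Ft ≤ 32,420 Ft, so no add-on is due.

0 Ft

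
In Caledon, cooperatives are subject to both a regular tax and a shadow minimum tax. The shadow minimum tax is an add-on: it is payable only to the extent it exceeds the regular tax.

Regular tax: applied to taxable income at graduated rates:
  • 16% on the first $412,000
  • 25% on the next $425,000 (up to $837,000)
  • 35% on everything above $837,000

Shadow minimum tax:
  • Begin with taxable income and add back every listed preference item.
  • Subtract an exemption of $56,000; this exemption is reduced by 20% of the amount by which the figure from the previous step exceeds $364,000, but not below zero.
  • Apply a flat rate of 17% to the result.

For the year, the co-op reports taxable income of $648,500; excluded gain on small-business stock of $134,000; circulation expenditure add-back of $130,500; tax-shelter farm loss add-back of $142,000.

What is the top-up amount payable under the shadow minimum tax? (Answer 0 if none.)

Regular tax:
  $412,000 × 16% = $65,920
  $236,500 × 25% = $59,125
  → $125,045

Shadow minimum tax:
  Adjusted income: $648,500 + $134,000 + $130,500 + $142,000 = $1,055,000
  Exemption: 20% × ($1,055,000 − $364,000) = $138,200 ≥ $56,000, so the exemption is fully phased out
  Base: $1,055,000 − $0 = $1,055,000
  $1,055,000 × 17% = $179,350

Excess of shadow minimum tax over regular tax: $179,350 − $125,045 = $54,305.

$54,305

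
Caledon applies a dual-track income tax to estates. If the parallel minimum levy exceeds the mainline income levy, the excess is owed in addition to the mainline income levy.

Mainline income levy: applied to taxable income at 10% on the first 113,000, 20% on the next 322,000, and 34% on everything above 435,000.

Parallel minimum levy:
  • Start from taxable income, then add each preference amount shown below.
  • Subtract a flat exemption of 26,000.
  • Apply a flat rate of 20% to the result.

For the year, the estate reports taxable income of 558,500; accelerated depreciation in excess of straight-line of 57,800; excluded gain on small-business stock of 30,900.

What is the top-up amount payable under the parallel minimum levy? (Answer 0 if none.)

Mainline income levy:
  113,000 × 10% = 11,300
  322,000 × 20% = 64,400
  123,500 × 34% = 41,990
  → 117,690

Parallel minimum levy:
  Adjusted income: 558,500 + 57,800 + 30,900 = 647,200
  Less exemption 26,000 → base 621,200
  621,200 × 20% = 124,240

Excess of parallel minimum levy over mainline income levy: 124,240 − 117,690 = 6,550.

6,550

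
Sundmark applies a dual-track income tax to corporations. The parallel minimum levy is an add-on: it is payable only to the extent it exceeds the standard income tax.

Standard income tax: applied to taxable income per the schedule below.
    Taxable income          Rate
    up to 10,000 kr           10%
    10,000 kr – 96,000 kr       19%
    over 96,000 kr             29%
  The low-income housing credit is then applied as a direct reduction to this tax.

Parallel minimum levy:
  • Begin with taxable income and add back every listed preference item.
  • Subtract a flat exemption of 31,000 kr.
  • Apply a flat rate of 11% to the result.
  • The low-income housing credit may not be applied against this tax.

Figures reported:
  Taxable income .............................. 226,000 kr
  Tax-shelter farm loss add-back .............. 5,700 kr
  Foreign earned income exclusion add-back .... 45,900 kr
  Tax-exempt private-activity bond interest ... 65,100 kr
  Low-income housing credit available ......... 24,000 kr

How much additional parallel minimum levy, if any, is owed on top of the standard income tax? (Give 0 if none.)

Parallel minimum levy:
  Adjusted income: 226,000 kr + 5,700 kr + 45,900 kr + 65,100 kr = 342,700 kr
  Less exemption 31,000 kr → base 311,700 kr
  311,700 kr × 11% = 34,287 kr

Standard income tax:
  10,000 kr × 10% = 1,000 kr
  86,000 kr × 19% = 16,340 kr
  130,000 kr × 29% = 37,700 kr
  → 55,040 kr
  Less low-income housing credit 24,000 kr → 31,040 kr

Excess of parallel minimum levy over standard income tax: 34,287 kr − 31,040 kr = 3,247 kr.

3,247 kr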